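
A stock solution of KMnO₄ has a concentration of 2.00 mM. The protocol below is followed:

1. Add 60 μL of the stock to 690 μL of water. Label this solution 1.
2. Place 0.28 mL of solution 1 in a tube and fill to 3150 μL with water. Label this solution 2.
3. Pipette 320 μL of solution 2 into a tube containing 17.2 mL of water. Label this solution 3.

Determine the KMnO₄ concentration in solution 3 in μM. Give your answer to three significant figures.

Step 1: 60 μL + 690 μL = 750 μL total → factor 750/60 = 12.5
Step 2: 0.28 mL brought to 3150 μL → factor 3.15/0.28 = 11.25
Step 3: 320 μL + 17.2 mL = 17520 μL total → factor 17520/320 = 54.75
Overall dilution factor = 12.5 × 11.25 × 54.75 = 7699.2
Final = 2.00 mM / 7699.2 = 0.0002598 mM = 0.260 μM

0.260 μM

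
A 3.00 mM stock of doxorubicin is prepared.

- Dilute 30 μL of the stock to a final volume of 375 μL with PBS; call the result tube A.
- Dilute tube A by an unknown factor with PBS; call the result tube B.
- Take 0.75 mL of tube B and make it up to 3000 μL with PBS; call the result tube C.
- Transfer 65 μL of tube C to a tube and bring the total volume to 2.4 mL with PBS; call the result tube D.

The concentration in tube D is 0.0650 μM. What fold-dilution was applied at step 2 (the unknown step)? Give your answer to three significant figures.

Step 1: 30 μL brought to 375 μL → factor 375/30 = 12.5
Step 2: unknown factor x
Step 3: 0.75 mL brought to 3000 μL → factor 3/0.75 = 4
Step 4: 65 μL brought to 2.4 mL → factor 2400/65 = 36.923
Product of known-step factors = 1846.2
Overall factor = 3.00 mM / (0.0650 μM) = 46154
x = 46154 / 1846.2 = 25.0

25.0-fold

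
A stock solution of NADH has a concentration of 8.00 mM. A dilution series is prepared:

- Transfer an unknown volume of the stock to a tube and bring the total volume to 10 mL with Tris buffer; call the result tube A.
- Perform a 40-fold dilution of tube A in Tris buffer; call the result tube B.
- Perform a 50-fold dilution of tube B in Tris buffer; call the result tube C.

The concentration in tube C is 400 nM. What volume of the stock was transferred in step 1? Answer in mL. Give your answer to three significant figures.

Step 1: v brought to 10 mL → factor = 10 mL/v
Step 2: 40-fold → factor 40
Step 3: 50-fold → factor 50
Product of known-step factors = 2000
Overall factor = 8.00 mM / (400 nM) = 20000
Step-1 factor = 20000 / 2000 = 10
v = 10 mL / 10 = 1.00 mL

1.00 mL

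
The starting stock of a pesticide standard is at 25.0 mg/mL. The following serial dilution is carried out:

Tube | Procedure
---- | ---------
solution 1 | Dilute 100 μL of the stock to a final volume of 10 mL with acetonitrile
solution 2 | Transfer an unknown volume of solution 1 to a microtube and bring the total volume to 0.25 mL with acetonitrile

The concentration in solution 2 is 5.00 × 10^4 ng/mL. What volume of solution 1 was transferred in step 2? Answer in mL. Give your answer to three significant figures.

0.0500 mL

Step 1: 100 μL brought to 10 mL → factor 10000/100 = 100
Step 2: v brought to 0.25 mL → factor = 0.25 mL/v
Product of known-step factors = 100
Overall factor = 25.0 mg/mL / (5.00 × 10^4 ng/mL) = 500
Step-2 factor = 500 / 100 = 5
v = 0.25 mL / 5 = 0.0500 mL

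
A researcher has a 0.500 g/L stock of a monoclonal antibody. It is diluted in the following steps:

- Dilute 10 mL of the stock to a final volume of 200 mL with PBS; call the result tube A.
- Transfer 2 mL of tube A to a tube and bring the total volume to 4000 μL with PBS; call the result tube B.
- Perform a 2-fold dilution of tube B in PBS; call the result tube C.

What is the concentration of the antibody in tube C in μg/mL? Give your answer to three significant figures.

Step 1: 10 mL brought to 200 mL → factor 200/10 = 20
Step 2: 2 mL brought to 4000 μL → factor 4/2 = 2
Step 3: 2-fold → factor 2
Overall dilution factor = 20 × 2 × 2 = 80
Final = 0.500 g/L / 80 = 0.006250 g/L = 6.25 μg/mL

6.25 μg/mL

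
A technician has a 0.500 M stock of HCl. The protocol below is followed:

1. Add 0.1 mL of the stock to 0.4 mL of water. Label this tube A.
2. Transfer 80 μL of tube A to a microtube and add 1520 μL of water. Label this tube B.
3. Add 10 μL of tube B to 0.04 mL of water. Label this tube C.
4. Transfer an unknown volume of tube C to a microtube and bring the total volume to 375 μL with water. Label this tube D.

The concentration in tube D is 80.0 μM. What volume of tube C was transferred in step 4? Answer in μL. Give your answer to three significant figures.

Step 1: 0.1 mL + 0.4 mL = 0.5 mL total → factor 0.5/0.1 = 5
Step 2: 80 μL + 1520 μL = 1600 μL total → factor 1600/80 = 20
Step 3: 10 μL + 0.04 mL = 50 μL total → factor 50/10 = 5
Step 4: v brought to 375 μL → factor = 375 μL/v
Product of known-step factors = 500
Overall factor = 0.500 M / (80.0 μM) = 6250
Step-4 factor = 6250 / 500 = 12.5
v = 375 μL / 12.5 = 30.0 μL

30.0 μL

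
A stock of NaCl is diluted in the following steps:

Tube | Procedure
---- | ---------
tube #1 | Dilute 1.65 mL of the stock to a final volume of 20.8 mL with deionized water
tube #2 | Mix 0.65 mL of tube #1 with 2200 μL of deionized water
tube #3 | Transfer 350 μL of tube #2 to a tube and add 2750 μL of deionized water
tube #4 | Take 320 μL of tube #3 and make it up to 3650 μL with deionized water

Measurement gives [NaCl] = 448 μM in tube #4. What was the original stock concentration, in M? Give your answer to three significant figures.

2.50 M

Step 1: 1.65 mL brought to 20.8 mL → factor 20.8/1.65 = 12.606
Step 2: 0.65 mL + 2200 μL = 2.85 mL total → factor 2.85/0.65 = 4.3846
Step 3: 350 μL + 2750 μL = 3100 μL total → factor 3100/350 = 8.8571
Step 4: 320 μL brought to 3650 μL → factor 3650/320 = 11.406
Overall dilution factor = 12.606 × 4.3846 × 8.8571 × 11.406 = 5584
Stock = 448 μM × 5584 = 2.502 × 10^6 μM = 2.50 M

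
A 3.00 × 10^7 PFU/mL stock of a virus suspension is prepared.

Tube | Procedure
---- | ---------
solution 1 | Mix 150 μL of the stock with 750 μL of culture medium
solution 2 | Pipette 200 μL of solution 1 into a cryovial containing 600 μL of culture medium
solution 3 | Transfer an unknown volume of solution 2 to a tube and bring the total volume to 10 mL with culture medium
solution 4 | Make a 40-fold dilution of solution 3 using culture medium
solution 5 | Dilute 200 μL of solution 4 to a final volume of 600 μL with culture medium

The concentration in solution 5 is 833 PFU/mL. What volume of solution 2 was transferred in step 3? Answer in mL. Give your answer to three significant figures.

Step 1: 150 μL + 750 μL = 900 μL total → factor 900/150 = 6
Step 2: 200 μL + 600 μL = 800 μL total → factor 800/200 = 4
Step 3: v brought to 10 mL → factor = 10 mL/v
Step 4: 40-fold → factor 40
Step 5: 200 μL brought to 600 μL → factor 600/200 = 3
Product of known-step factors = 2880
Overall factor = 3.00 × 10^7 PFU/mL / (833 PFU/mL) = 36014
Step-3 factor = 36014 / 2880 = 12.505
v = 10 mL / 12.505 = 0.800 mL

0.800 mL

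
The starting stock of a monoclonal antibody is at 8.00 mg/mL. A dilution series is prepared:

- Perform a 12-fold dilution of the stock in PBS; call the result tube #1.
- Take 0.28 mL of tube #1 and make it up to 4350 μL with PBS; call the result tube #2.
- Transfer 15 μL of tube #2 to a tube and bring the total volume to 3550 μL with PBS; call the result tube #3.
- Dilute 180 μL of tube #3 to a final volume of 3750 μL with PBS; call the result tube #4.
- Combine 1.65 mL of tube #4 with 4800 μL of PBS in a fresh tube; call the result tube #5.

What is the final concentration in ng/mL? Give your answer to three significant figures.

Step 1: 12-fold → factor 12
Step 2: 0.28 mL brought to 4350 μL → factor 4.35/0.28 = 15.536
Step 3: 15 μL brought to 3550 μL → factor 3550/15 = 236.67
Step 4: 180 μL brought to 3750 μL → factor 3750/180 = 20.833
Step 5: 1.65 mL + 4800 μL = 6.45 mL total → factor 6.45/1.65 = 3.9091
Overall dilution factor = 12 × 15.536 × 236.67 × 20.833 × 3.9091 = 3.5932 × 10^6
Final = 8.00 mg/mL / 3.5932 × 10^6 = 2.226 × 10^-6 mg/mL = 2.23 ng/mL

2.23 ng/mL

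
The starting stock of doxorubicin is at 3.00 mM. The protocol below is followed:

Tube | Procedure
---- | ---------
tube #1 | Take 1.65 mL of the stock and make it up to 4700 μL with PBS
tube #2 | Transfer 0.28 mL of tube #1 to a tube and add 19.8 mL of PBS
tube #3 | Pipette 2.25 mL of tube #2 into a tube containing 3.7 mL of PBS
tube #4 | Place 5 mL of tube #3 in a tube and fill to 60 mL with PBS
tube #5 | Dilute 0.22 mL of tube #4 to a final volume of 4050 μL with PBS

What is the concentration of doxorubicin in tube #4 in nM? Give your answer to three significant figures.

Step 1: 1.65 mL brought to 4700 μL → factor 4.7/1.65 = 2.8485
Step 2: 0.28 mL + 19.8 mL = 20.08 mL total → factor 20.08/0.28 = 71.714
Step 3: 2.25 mL + 3.7 mL = 5.95 mL total → factor 5.95/2.25 = 2.6444
Step 4: 5 mL brought to 60 mL → factor 60/5 = 12
Dilution factor through tube #4 = 2.8485 × 71.714 × 2.6444 × 12 = 6482.4
[tube #4] = 3.00 mM / 6482.4 = 0.0004628 mM = 463 nM

463 nM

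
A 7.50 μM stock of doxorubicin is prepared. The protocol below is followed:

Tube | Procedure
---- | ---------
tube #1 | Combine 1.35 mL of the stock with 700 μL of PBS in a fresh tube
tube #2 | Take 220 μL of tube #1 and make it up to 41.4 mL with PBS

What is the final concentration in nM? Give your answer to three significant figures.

26.2 nM

Step 1: 1.35 mL + 700 μL = 2.05 mL total → factor 2.05/1.35 = 1.5185
Step 2: 220 μL brought to 41.4 mL → factor 41400/220 = 188.18
Overall dilution factor = 1.5185 × 188.18 = 285.76
Final = 7.50 μM / 285.76 = 0.02625 μM = 26.2 nM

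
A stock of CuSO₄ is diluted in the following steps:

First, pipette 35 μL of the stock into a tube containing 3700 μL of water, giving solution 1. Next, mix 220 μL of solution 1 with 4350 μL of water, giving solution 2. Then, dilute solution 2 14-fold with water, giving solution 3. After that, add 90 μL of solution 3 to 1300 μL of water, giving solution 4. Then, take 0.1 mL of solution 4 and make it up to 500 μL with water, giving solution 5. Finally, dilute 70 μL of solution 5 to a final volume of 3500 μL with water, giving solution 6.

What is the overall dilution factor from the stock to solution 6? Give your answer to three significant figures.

Step 1: 35 μL + 3700 μL = 3735 μL total → factor 3735/35 = 106.71
Step 2: 220 μL + 4350 μL = 4570 μL total → factor 4570/220 = 20.773
Step 3: 14-fold → factor 14
Step 4: 90 μL + 1300 μL = 1390 μL total → factor 1390/90 = 15.444
Step 5: 0.1 mL brought to 500 μL → factor 0.5/0.1 = 5
Step 6: 70 μL brought to 3500 μL → factor 3500/70 = 50
Overall dilution factor = 106.71 × 20.773 × 14 × 15.444 × 5 × 50 = 1.1983 × 10^8

1.20 × 10^8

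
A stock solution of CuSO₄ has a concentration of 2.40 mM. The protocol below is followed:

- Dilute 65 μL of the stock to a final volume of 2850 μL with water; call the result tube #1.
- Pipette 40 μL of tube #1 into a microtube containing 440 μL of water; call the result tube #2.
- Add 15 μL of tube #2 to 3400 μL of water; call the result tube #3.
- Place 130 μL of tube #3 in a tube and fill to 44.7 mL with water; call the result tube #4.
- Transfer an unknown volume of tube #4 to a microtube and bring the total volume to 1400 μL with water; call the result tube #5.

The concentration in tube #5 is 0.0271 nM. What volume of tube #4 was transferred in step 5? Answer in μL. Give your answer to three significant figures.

651 μL

Step 1: 65 μL brought to 2850 μL → factor 2850/65 = 43.846
Step 2: 40 μL + 440 μL = 480 μL total → factor 480/40 = 12
Step 3: 15 μL + 3400 μL = 3415 μL total → factor 3415/15 = 227.67
Step 4: 130 μL brought to 44.7 mL → factor 44700/130 = 343.85
Step 5: v brought to 1400 μL → factor = 1400 μL/v
Product of known-step factors = 4.1189 × 10^7
Overall factor = 2.40 mM / (0.0271 nM) = 8.8561 × 10^7
Step-5 factor = 8.8561 × 10^7 / 4.1189 × 10^7 = 2.1501
v = 1400 μL / 2.1501 = 651 μL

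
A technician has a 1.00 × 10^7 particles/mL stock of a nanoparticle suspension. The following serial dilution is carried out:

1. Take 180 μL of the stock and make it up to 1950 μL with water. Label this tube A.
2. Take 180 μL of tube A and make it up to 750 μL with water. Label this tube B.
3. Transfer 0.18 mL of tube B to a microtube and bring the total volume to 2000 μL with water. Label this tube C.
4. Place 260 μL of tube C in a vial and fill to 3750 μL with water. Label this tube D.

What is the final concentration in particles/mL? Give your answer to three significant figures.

1.38 × 10^3 particles/mL

Step 1: 180 μL brought to 1950 μL → factor 1950/180 = 10.833
Step 2: 180 μL brought to 750 μL → factor 750/180 = 4.1667
Step 3: 0.18 mL brought to 2000 μL → factor 2/0.18 = 11.111
Step 4: 260 μL brought to 3750 μL → factor 3750/260 = 14.423
Overall dilution factor = 10.833 × 4.1667 × 11.111 × 14.423 = 7233.8
Final = 1.00 × 10^7 particles/mL / 7233.8 = 1.38 × 10^3 particles/mL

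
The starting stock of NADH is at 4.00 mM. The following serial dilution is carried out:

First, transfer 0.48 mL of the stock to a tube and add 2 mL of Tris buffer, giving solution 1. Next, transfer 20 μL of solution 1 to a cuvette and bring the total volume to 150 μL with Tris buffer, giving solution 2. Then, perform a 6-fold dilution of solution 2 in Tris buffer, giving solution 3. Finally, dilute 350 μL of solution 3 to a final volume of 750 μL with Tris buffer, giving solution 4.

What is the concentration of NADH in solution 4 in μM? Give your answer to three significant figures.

Step 1: 0.48 mL + 2 mL = 2.48 mL total → factor 2.48/0.48 = 5.1667
Step 2: 20 μL brought to 150 μL → factor 150/20 = 7.5
Step 3: 6-fold → factor 6
Step 4: 350 μL brought to 750 μL → factor 750/350 = 2.1429
Overall dilution factor = 5.1667 × 7.5 × 6 × 2.1429 = 498.21
Final = 4.00 mM / 498.21 = 0.008029 mM = 8.03 μM

8.03 μM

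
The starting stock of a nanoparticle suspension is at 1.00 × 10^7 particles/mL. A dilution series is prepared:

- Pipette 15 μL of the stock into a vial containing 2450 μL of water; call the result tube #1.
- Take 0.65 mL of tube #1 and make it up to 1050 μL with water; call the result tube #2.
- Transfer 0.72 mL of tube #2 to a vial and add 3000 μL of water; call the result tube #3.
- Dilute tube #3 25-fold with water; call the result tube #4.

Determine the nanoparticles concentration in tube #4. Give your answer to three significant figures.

292 particles/mL

Step 1: 15 μL + 2450 μL = 2465 μL total → factor 2465/15 = 164.33
Step 2: 0.65 mL brought to 1050 μL → factor 1.05/0.65 = 1.6154
Step 3: 0.72 mL + 3000 μL = 3.72 mL total → factor 3.72/0.72 = 5.1667
Step 4: 25-fold → factor 25
Overall dilution factor = 164.33 × 1.6154 × 5.1667 × 25 = 34289
Final = 1.00 × 10^7 particles/mL / 34289 = 292 particles/mL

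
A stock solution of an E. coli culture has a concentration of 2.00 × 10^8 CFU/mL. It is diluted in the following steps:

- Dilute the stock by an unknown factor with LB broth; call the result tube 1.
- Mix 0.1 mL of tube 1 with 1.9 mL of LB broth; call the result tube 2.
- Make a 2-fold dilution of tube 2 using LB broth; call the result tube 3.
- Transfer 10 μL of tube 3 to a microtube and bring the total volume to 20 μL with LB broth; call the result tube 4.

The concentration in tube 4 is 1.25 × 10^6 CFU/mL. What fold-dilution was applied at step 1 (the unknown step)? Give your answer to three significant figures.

Step 1: unknown factor x
Step 2: 0.1 mL + 1.9 mL = 2 mL total → factor 2/0.1 = 20
Step 3: 2-fold → factor 2
Step 4: 10 μL brought to 20 μL → factor 20/10 = 2
Product of known-step factors = 80
Overall factor = 2.00 × 10^8 CFU/mL / (1.25 × 10^6 CFU/mL) = 160
x = 160 / 80 = 2.00

2.00-fold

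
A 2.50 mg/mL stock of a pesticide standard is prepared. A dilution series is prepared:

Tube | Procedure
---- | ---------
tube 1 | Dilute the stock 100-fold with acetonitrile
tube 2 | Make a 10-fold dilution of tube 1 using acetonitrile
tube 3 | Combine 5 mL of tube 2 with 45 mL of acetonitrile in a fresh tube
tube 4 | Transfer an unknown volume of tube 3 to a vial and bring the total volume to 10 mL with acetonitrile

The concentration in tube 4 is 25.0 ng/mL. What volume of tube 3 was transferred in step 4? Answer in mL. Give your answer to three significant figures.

1.00 mL

Step 1: 100-fold → factor 100
Step 2: 10-fold → factor 10
Step 3: 5 mL + 45 mL = 50 mL total → factor 50/5 = 10
Step 4: v brought to 10 mL → factor = 10 mL/v
Product of known-step factors = 10000
Overall factor = 2.50 mg/mL / (25.0 ng/mL) = 1 × 10^5
Step-4 factor = 1 × 10^5 / 10000 = 10
v = 10 mL / 10 = 1.00 mL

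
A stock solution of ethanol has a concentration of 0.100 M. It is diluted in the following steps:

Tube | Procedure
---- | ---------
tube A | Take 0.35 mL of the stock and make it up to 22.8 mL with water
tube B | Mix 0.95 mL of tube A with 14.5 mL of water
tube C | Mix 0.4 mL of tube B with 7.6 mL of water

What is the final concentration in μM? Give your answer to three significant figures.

Step 1: 0.35 mL brought to 22.8 mL → factor 22.8/0.35 = 65.143
Step 2: 0.95 mL + 14.5 mL = 15.45 mL total → factor 15.45/0.95 = 16.263
Step 3: 0.4 mL + 7.6 mL = 8 mL total → factor 8/0.4 = 20
Overall dilution factor = 65.143 × 16.263 × 20 = 21189
Final = 0.100 M / 21189 = 4.720 × 10^-6 M = 4.72 μM

4.72 μM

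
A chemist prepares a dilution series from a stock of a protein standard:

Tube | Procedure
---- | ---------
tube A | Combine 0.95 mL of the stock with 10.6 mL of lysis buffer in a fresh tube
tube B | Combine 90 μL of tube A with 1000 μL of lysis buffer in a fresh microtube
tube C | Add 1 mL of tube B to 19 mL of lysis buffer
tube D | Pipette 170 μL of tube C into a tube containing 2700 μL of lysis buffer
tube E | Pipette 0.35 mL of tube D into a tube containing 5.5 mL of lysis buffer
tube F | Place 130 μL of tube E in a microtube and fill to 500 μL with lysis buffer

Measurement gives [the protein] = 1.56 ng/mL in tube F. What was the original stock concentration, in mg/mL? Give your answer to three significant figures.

4.99 mg/mL

Step 1: 0.95 mL + 10.6 mL = 11.55 mL total → factor 11.55/0.95 = 12.158
Step 2: 90 μL + 1000 μL = 1090 μL total → factor 1090/90 = 12.111
Step 3: 1 mL + 19 mL = 20 mL total → factor 20/1 = 20
Step 4: 170 μL + 2700 μL = 2870 μL total → factor 2870/170 = 16.882
Step 5: 0.35 mL + 5.5 mL = 5.85 mL total → factor 5.85/0.35 = 16.714
Step 6: 130 μL brought to 500 μL → factor 500/130 = 3.8462
Overall dilution factor = 12.158 × 12.111 × 20 × 16.882 × 16.714 × 3.8462 = 3.1961 × 10^6
Stock = 1.56 ng/mL × 3.1961 × 10^6 = 4.986 × 10^6 ng/mL = 4.99 mg/mL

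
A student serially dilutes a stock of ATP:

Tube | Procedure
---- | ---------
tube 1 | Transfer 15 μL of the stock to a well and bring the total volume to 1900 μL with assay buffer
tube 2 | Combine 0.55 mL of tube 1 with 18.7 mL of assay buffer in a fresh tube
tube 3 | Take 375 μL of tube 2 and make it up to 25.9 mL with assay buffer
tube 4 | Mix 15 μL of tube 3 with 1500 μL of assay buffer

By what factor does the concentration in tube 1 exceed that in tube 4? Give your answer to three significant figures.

Step 1: 15 μL brought to 1900 μL → factor 1900/15 = 126.67
Step 2: 0.55 mL + 18.7 mL = 19.25 mL total → factor 19.25/0.55 = 35
Step 3: 375 μL brought to 25.9 mL → factor 25900/375 = 69.067
Step 4: 15 μL + 1500 μL = 1515 μL total → factor 1515/15 = 101
Dilution factor to tube 1 = 126.67; to tube 4 = 3.0926 × 10^7
[tube 1]/[tube 4] = (factor to tube 4)/(factor to tube 1) = 3.0926 × 10^7/126.67 = 2.44 × 10^5

2.44 × 10^5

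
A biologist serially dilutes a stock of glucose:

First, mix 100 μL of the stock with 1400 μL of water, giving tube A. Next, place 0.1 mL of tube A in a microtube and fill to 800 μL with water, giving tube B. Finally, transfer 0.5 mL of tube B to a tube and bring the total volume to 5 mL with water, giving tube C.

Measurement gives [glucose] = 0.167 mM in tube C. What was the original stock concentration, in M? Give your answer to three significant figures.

Step 1: 100 μL + 1400 μL = 1500 μL total → factor 1500/100 = 15
Step 2: 0.1 mL brought to 800 μL → factor 0.8/0.1 = 8
Step 3: 0.5 mL brought to 5 mL → factor 5/0.5 = 10
Overall dilution factor = 15 × 8 × 10 = 1200
Stock = 0.167 mM × 1200 = 200.4 mM = 0.200 M

0.200 M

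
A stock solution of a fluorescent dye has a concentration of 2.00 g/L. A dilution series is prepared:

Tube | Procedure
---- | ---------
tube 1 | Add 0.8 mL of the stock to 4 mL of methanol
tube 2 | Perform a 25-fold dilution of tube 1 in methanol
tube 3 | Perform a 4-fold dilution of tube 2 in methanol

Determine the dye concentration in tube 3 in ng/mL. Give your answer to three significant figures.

Step 1: 0.8 mL + 4 mL = 4.8 mL total → factor 4.8/0.8 = 6
Step 2: 25-fold → factor 25
Step 3: 4-fold → factor 4
Overall dilution factor = 6 × 25 × 4 = 600
Final = 2.00 g/L / 600 = 0.003333 g/L = 3.33 × 10^3 ng/mL

3.33 × 10^3 ng/mL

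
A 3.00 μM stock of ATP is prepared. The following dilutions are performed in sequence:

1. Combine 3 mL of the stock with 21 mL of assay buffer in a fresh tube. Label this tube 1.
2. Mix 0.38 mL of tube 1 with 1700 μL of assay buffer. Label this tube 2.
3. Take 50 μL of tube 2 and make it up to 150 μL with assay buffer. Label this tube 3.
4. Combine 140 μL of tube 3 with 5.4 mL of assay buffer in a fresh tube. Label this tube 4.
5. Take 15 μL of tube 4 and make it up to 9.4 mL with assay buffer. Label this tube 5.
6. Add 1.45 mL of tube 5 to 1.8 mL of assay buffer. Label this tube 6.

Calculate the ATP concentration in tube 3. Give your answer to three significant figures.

Step 1: 3 mL + 21 mL = 24 mL total → factor 24/3 = 8
Step 2: 0.38 mL + 1700 μL = 2.08 mL total → factor 2.08/0.38 = 5.4737
Step 3: 50 μL brought to 150 μL → factor 150/50 = 3
Dilution factor through tube 3 = 8 × 5.4737 × 3 = 131.37
[tube 3] = 3.00 μM / 131.37 = 0.0228 μM

0.0228 μM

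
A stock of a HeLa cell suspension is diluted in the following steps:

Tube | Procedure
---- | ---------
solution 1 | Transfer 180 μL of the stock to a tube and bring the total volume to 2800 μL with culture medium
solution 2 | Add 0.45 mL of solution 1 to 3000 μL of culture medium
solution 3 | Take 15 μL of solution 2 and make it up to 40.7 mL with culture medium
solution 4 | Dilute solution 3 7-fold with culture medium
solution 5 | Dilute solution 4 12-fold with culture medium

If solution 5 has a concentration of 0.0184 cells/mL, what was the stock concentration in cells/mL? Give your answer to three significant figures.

5.00 × 10^5 cells/mL

Step 1: 180 μL brought to 2800 μL → factor 2800/180 = 15.556
Step 2: 0.45 mL + 3000 μL = 3.45 mL total → factor 3.45/0.45 = 7.6667
Step 3: 15 μL brought to 40.7 mL → factor 40700/15 = 2713.3
Step 4: 7-fold → factor 7
Step 5: 12-fold → factor 12
Overall dilution factor = 15.556 × 7.6667 × 2713.3 × 7 × 12 = 2.7182 × 10^7
Stock = 0.0184 cells/mL × 2.7182 × 10^7 = 5.00 × 10^5 cells/mL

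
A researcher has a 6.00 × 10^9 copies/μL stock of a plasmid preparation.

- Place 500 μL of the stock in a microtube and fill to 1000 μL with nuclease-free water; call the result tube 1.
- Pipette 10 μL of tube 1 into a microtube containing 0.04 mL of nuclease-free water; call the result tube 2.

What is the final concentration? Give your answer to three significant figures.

Step 1: 500 μL brought to 1000 μL → factor 1000/500 = 2
Step 2: 10 μL + 0.04 mL = 50 μL total → factor 50/10 = 5
Overall dilution factor = 2 × 5 = 10
Final = 6.00 × 10^9 copies/μL / 10 = 6.00 × 10^8 copies/μL

6.00 × 10^8 copies/μL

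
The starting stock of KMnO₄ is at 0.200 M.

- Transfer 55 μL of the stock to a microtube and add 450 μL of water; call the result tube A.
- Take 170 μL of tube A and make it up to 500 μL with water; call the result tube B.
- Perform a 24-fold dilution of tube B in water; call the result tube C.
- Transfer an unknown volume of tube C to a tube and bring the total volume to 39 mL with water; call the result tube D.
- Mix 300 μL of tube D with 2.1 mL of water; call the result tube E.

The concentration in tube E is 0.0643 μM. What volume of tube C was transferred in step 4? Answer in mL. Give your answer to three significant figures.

0.0650 mL

Step 1: 55 μL + 450 μL = 505 μL total → factor 505/55 = 9.1818
Step 2: 170 μL brought to 500 μL → factor 500/170 = 2.9412
Step 3: 24-fold → factor 24
Step 4: v brought to 39 mL → factor = 39 mL/v
Step 5: 300 μL + 2.1 mL = 2400 μL total → factor 2400/300 = 8
Product of known-step factors = 5185
Overall factor = 0.200 M / (0.0643 μM) = 3.1104 × 10^6
Step-4 factor = 3.1104 × 10^6 / 5185 = 599.89
v = 39 mL / 599.89 = 0.0650 mL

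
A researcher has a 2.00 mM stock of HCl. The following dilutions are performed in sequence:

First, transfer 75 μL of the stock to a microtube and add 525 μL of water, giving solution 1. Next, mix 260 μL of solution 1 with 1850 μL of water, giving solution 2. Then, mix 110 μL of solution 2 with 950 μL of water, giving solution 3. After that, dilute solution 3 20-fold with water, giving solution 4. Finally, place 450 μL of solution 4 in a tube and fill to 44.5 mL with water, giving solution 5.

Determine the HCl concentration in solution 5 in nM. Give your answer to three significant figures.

Step 1: 75 μL + 525 μL = 600 μL total → factor 600/75 = 8
Step 2: 260 μL + 1850 μL = 2110 μL total → factor 2110/260 = 8.1154
Step 3: 110 μL + 950 μL = 1060 μL total → factor 1060/110 = 9.6364
Step 4: 20-fold → factor 20
Step 5: 450 μL brought to 44.5 mL → factor 44500/450 = 98.889
Overall dilution factor = 8 × 8.1154 × 9.6364 × 20 × 98.889 = 1.2373 × 10^6
Final = 2.00 mM / 1.2373 × 10^6 = 1.616 × 10^-6 mM = 1.62 nM

1.62 nM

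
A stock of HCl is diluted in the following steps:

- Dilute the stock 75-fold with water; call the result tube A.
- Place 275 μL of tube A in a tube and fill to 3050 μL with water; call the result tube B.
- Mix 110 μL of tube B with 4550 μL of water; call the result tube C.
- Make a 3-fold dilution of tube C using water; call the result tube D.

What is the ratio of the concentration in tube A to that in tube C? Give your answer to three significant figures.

Step 1: 75-fold → factor 75
Step 2: 275 μL brought to 3050 μL → factor 3050/275 = 11.091
Step 3: 110 μL + 4550 μL = 4660 μL total → factor 4660/110 = 42.364
Dilution factor to tube A = 75; to tube C = 35239
[tube A]/[tube C] = (factor to tube C)/(factor to tube A) = 35239/75 = 470

470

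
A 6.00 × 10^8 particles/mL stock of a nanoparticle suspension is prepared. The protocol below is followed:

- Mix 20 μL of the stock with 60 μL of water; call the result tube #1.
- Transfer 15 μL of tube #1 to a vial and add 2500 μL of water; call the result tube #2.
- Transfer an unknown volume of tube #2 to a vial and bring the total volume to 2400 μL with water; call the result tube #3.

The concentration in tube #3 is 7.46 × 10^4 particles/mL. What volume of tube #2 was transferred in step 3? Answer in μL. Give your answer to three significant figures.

200 μL

Step 1: 20 μL + 60 μL = 80 μL total → factor 80/20 = 4
Step 2: 15 μL + 2500 μL = 2515 μL total → factor 2515/15 = 167.67
Step 3: v brought to 2400 μL → factor = 2400 μL/v
Product of known-step factors = 670.67
Overall factor = 6.00 × 10^8 particles/mL / (7.46 × 10^4 particles/mL) = 8042.9
Step-3 factor = 8042.9 / 670.67 = 11.992
v = 2400 μL / 11.992 = 200 μL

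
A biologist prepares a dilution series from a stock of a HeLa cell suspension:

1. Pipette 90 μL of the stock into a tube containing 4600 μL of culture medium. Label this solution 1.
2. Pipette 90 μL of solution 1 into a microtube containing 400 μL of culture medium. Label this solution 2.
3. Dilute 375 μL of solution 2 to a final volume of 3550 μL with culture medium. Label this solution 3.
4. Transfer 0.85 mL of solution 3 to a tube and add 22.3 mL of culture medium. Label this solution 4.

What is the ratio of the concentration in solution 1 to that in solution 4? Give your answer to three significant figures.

Step 1: 90 μL + 4600 μL = 4690 μL total → factor 4690/90 = 52.111
Step 2: 90 μL + 400 μL = 490 μL total → factor 490/90 = 5.4444
Step 3: 375 μL brought to 3550 μL → factor 3550/375 = 9.4667
Step 4: 0.85 mL + 22.3 mL = 23.15 mL total → factor 23.15/0.85 = 27.235
Dilution factor to solution 1 = 52.111; to solution 4 = 73150
[solution 1]/[solution 4] = (factor to solution 4)/(factor to solution 1) = 73150/52.111 = 1.40 × 10^3

1.40 × 10^3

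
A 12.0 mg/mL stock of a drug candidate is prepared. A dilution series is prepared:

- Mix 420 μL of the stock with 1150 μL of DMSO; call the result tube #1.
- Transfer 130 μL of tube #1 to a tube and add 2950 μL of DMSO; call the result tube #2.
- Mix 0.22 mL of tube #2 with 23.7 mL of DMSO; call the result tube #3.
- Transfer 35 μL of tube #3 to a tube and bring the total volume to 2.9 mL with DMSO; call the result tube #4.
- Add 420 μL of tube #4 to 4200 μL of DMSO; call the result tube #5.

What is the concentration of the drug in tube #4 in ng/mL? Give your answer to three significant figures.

15.0 ng/mL

Step 1: 420 μL + 1150 μL = 1570 μL total → factor 1570/420 = 3.7381
Step 2: 130 μL + 2950 μL = 3080 μL total → factor 3080/130 = 23.692
Step 3: 0.22 mL + 23.7 mL = 23.92 mL total → factor 23.92/0.22 = 108.73
Step 4: 35 μL brought to 2.9 mL → factor 2900/35 = 82.857
Dilution factor through tube #4 = 3.7381 × 23.692 × 108.73 × 82.857 = 7.9786 × 10^5
[tube #4] = 12.0 mg/mL / 7.9786 × 10^5 = 1.504 × 10^-5 mg/mL = 15.0 ng/mL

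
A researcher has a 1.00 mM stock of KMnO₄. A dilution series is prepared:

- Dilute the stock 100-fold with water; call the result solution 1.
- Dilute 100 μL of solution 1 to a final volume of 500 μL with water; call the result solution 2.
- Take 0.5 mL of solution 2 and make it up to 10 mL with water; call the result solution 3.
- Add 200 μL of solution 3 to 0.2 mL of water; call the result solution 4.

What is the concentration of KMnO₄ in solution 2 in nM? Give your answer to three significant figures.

2.00 × 10^3 nM

Step 1: 100-fold → factor 100
Step 2: 100 μL brought to 500 μL → factor 500/100 = 5
Dilution factor through solution 2 = 100 × 5 = 500
[solution 2] = 1.00 mM / 500 = 0.002000 mM = 2.00 × 10^3 nM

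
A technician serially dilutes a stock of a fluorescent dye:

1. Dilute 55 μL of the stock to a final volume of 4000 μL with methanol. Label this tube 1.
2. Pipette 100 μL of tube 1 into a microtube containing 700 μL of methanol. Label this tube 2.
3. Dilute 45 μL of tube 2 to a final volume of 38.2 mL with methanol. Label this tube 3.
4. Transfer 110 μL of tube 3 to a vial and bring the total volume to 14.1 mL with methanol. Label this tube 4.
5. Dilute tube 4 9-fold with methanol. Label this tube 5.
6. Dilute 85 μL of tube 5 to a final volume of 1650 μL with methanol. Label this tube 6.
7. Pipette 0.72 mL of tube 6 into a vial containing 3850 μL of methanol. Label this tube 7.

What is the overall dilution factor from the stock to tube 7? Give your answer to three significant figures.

Step 1: 55 μL brought to 4000 μL → factor 4000/55 = 72.727
Step 2: 100 μL + 700 μL = 800 μL total → factor 800/100 = 8
Step 3: 45 μL brought to 38.2 mL → factor 38200/45 = 848.89
Step 4: 110 μL brought to 14.1 mL → factor 14100/110 = 128.18
Step 5: 9-fold → factor 9
Step 6: 85 μL brought to 1650 μL → factor 1650/85 = 19.412
Step 7: 0.72 mL + 3850 μL = 4.57 mL total → factor 4.57/0.72 = 6.3472
Overall dilution factor = 72.727 × 8 × 848.89 × 128.18 × 9 × 19.412 × 6.3472 = 7.0203 × 10^10

7.02 × 10^10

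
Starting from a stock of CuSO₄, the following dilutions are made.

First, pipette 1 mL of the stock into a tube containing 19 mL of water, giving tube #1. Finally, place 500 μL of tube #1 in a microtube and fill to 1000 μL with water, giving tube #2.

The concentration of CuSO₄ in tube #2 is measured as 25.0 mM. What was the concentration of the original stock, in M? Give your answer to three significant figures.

1.00 M

Step 1: 1 mL + 19 mL = 20 mL total → factor 20/1 = 20
Step 2: 500 μL brought to 1000 μL → factor 1000/500 = 2
Overall dilution factor = 20 × 2 = 40
Stock = 25.0 mM × 40 = 1000 mM = 1.00 M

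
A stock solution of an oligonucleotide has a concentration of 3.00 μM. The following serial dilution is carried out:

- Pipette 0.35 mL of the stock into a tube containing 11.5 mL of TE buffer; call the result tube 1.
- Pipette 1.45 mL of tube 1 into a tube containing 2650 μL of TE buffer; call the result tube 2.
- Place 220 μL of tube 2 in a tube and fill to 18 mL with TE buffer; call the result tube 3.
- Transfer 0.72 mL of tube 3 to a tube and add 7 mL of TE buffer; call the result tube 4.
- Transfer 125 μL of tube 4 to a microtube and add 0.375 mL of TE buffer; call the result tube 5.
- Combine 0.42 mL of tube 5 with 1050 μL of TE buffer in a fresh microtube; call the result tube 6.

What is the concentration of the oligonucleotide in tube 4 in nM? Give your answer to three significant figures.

Step 1: 0.35 mL + 11.5 mL = 11.85 mL total → factor 11.85/0.35 = 33.857
Step 2: 1.45 mL + 2650 μL = 4.1 mL total → factor 4.1/1.45 = 2.8276
Step 3: 220 μL brought to 18 mL → factor 18000/220 = 81.818
Step 4: 0.72 mL + 7 mL = 7.72 mL total → factor 7.72/0.72 = 10.722
Dilution factor through tube 4 = 33.857 × 2.8276 × 81.818 × 10.722 = 83985
[tube 4] = 3.00 μM / 83985 = 3.572 × 10^-5 μM = 0.0357 nM

0.0357 nM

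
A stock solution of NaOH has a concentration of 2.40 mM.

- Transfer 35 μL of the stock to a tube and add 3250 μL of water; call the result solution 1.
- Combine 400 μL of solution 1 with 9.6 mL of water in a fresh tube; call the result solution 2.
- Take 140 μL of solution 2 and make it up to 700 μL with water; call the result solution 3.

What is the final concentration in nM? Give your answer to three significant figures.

205 nM

Step 1: 35 μL + 3250 μL = 3285 μL total → factor 3285/35 = 93.857
Step 2: 400 μL + 9.6 mL = 10000 μL total → factor 10000/400 = 25
Step 3: 140 μL brought to 700 μL → factor 700/140 = 5
Overall dilution factor = 93.857 × 25 × 5 = 11732
Final = 2.40 mM / 11732 = 0.0002046 mM = 205 nM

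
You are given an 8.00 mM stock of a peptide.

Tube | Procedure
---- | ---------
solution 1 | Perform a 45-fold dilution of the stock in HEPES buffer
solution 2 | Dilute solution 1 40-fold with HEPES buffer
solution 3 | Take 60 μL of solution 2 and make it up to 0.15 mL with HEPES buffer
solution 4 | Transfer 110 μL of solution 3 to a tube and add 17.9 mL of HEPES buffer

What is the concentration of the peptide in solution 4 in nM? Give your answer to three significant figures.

10.9 nM

Step 1: 45-fold → factor 45
Step 2: 40-fold → factor 40
Step 3: 60 μL brought to 0.15 mL → factor 150/60 = 2.5
Step 4: 110 μL + 17.9 mL = 18010 μL total → factor 18010/110 = 163.73
Overall dilution factor = 45 × 40 × 2.5 × 163.73 = 7.3677 × 10^5
Final = 8.00 mM / 7.3677 × 10^5 = 1.086 × 10^-5 mM = 10.9 nM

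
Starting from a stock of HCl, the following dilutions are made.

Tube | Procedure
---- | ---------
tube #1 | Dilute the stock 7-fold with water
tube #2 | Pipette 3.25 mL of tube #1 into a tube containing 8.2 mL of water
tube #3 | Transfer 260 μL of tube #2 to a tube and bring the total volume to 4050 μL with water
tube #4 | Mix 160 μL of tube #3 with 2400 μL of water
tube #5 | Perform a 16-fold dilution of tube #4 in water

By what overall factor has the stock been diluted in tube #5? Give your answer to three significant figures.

9.83 × 10^4

Step 1: 7-fold → factor 7
Step 2: 3.25 mL + 8.2 mL = 11.45 mL total → factor 11.45/3.25 = 3.5231
Step 3: 260 μL brought to 4050 μL → factor 4050/260 = 15.577
Step 4: 160 μL + 2400 μL = 2560 μL total → factor 2560/160 = 16
Step 5: 16-fold → factor 16
Overall dilution factor = 7 × 3.5231 × 15.577 × 16 × 16 = 98343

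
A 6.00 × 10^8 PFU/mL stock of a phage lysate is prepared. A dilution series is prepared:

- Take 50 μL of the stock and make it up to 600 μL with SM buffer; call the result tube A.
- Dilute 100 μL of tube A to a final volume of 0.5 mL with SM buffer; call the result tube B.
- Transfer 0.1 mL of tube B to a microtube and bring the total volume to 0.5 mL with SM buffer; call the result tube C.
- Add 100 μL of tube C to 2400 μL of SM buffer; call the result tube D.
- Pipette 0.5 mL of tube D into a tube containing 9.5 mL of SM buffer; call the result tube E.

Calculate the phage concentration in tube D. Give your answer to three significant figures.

8.00 × 10^4 PFU/mL

Step 1: 50 μL brought to 600 μL → factor 600/50 = 12
Step 2: 100 μL brought to 0.5 mL → factor 500/100 = 5
Step 3: 0.1 mL brought to 0.5 mL → factor 0.5/0.1 = 5
Step 4: 100 μL + 2400 μL = 2500 μL total → factor 2500/100 = 25
Dilution factor through tube D = 12 × 5 × 5 × 25 = 7500
[tube D] = 6.00 × 10^8 PFU/mL / 7500 = 8.00 × 10^4 PFU/mL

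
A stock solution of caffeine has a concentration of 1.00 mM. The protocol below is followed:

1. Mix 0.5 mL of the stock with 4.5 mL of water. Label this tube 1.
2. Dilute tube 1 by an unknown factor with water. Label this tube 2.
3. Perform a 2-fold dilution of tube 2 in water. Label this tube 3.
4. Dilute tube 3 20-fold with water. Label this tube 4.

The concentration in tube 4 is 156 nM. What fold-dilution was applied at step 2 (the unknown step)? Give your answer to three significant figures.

16.0-fold

Step 1: 0.5 mL + 4.5 mL = 5 mL total → factor 5/0.5 = 10
Step 2: unknown factor x
Step 3: 2-fold → factor 2
Step 4: 20-fold → factor 20
Product of known-step factors = 400
Overall factor = 1.00 mM / (156 nM) = 6410.3
x = 6410.3 / 400 = 16.0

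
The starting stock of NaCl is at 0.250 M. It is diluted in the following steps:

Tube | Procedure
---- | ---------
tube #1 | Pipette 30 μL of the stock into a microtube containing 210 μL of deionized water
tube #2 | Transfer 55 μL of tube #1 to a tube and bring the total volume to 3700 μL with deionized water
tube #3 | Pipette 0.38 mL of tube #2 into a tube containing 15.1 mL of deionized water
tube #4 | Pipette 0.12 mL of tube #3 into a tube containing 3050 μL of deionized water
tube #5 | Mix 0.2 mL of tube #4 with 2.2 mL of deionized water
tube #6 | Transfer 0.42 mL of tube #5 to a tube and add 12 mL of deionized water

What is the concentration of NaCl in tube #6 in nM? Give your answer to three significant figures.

1.22 nM

Step 1: 30 μL + 210 μL = 240 μL total → factor 240/30 = 8
Step 2: 55 μL brought to 3700 μL → factor 3700/55 = 67.273
Step 3: 0.38 mL + 15.1 mL = 15.48 mL total → factor 15.48/0.38 = 40.737
Step 4: 0.12 mL + 3050 μL = 3.17 mL total → factor 3.17/0.12 = 26.417
Step 5: 0.2 mL + 2.2 mL = 2.4 mL total → factor 2.4/0.2 = 12
Step 6: 0.42 mL + 12 mL = 12.42 mL total → factor 12.42/0.42 = 29.571
Overall dilution factor = 8 × 67.273 × 40.737 × 26.417 × 12 × 29.571 = 2.0552 × 10^8
Final = 0.250 M / 2.0552 × 10^8 = 1.216 × 10^-9 M = 1.22 nM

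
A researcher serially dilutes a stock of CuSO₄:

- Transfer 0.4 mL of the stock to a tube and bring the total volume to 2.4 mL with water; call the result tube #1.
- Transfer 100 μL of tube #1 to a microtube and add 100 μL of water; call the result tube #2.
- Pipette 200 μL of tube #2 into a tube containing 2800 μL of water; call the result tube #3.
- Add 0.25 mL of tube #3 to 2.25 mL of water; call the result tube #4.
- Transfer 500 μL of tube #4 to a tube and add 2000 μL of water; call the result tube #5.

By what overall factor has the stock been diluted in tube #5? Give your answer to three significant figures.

9.00 × 10^3

Step 1: 0.4 mL brought to 2.4 mL → factor 2.4/0.4 = 6
Step 2: 100 μL + 100 μL = 200 μL total → factor 200/100 = 2
Step 3: 200 μL + 2800 μL = 3000 μL total → factor 3000/200 = 15
Step 4: 0.25 mL + 2.25 mL = 2.5 mL total → factor 2.5/0.25 = 10
Step 5: 500 μL + 2000 μL = 2500 μL total → factor 2500/500 = 5
Overall dilution factor = 6 × 2 × 15 × 10 × 5 = 9000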